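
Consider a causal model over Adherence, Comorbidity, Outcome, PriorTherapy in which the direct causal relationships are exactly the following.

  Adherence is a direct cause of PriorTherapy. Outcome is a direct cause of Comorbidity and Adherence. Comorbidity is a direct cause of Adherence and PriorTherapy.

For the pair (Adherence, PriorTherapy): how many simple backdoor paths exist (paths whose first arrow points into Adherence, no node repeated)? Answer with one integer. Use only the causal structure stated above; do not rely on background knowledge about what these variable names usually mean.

A backdoor path from Adherence to PriorTherapy is any simple undirected path whose first edge points into Adherence (i.e. leaves Adherence via a parent).
Parents of Adherence: {Comorbidity, Outcome}.
Enumerating:
  P1: Adherence <- Outcome -> Comorbidity -> PriorTherapy
  P2: Adherence <- Comorbidity -> PriorTherapy
That exhausts the simple backdoor paths. Count: 2.

2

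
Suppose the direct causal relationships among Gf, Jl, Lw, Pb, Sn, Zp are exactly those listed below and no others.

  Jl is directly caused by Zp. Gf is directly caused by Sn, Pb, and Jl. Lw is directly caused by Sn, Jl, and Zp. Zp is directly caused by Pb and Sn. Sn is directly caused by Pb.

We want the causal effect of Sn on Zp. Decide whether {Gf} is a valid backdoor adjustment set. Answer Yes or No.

No

Backdoor paths from Sn to Zp (paths whose first edge points into Sn):
  P1: Sn <- Pb -> Zp
  P2: Sn <- Pb -> Gf <- Jl <- Zp
  P3: Sn <- Pb -> Gf <- Jl -> Lw <- Zp
Condition 1 (no descendant of Sn in the set): FAILS — Gf is a descendant of Sn.
Condition 2 (every backdoor path blocked by {Gf}):
  P1: open — no interior node is in the conditioning set.
  P2: open — collider(s) Gf are conditioned on (or have a conditioned descendant) and no non-collider on the path is in the set.
  P3: blocked at collider Lw (neither it nor any descendant is in the conditioning set).
{Gf} does not satisfy the backdoor criterion.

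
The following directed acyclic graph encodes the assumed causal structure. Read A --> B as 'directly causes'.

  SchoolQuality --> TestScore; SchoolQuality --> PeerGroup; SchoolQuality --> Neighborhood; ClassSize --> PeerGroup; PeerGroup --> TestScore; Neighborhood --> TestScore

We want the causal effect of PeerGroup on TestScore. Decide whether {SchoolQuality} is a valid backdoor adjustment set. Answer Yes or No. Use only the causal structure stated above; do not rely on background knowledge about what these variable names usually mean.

Backdoor paths from PeerGroup to TestScore (paths whose first edge points into PeerGroup):
  P1: PeerGroup <- SchoolQuality -> Neighborhood -> TestScore
  P2: PeerGroup <- SchoolQuality -> TestScore
Condition 1 (no descendant of PeerGroup in the set): holds — descendants of PeerGroup are {TestScore}; none are in {SchoolQuality}.
Condition 2 (every backdoor path blocked by {SchoolQuality}):
  P1: blocked at fork node SchoolQuality ∈ conditioning set.
  P2: blocked at fork node SchoolQuality ∈ conditioning set.
{SchoolQuality} satisfies the backdoor criterion.

Yes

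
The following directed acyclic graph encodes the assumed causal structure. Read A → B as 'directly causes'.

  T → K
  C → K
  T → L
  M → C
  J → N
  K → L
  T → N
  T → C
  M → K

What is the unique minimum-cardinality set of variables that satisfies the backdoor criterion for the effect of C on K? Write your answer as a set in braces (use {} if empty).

{M, T}

Variables eligible for adjustment (non-descendants of C, excluding C and K): {J, M, N, T}.
Backdoor paths from C to K:
  P1: C <- T -> K
  P2: C <- T -> L <- K
  P3: C <- M -> K
The empty set is not sufficient: P1 (C <- T -> K) has no collider blocking it and no conditioned non-collider, so it is open.
Try {M, T}:
  P1: blocked at fork node T ∈ conditioning set.
  P2: blocked at fork node T ∈ conditioning set.
  P3: blocked at fork node M ∈ conditioning set.
{M, T} contains no descendant of C and blocks every backdoor path.
Every element of {M, T} is needed (dropping M leaves P3 open; dropping T leaves P1 open), so no proper subset is valid.
Among all size-2 subsets of the eligible variables, only {M, T} blocks every backdoor path, so it is the unique smallest valid adjustment set.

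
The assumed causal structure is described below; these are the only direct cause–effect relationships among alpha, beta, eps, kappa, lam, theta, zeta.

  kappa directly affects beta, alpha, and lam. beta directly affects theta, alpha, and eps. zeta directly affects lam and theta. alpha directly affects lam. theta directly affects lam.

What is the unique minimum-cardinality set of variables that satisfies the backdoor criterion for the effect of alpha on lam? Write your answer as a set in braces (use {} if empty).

{beta, kappa}

Variables eligible for adjustment (non-descendants of alpha, excluding alpha and lam): {beta, eps, kappa, theta, zeta}.
Backdoor paths from alpha to lam:
  P1: alpha <- kappa -> beta -> theta <- zeta -> lam
  P2: alpha <- kappa -> beta -> theta -> lam
  P3: alpha <- kappa -> lam
  P4: alpha <- beta <- kappa -> lam
  P5: alpha <- beta -> theta <- zeta -> lam
  P6: alpha <- beta -> theta -> lam
The empty set is not sufficient: P2 (alpha <- kappa -> beta -> theta -> lam) has no collider blocking it and no conditioned non-collider, so it is open.
Try {beta, kappa}:
  P1: blocked at fork node kappa ∈ conditioning set.
  P2: blocked at fork node kappa ∈ conditioning set.
  P3: blocked at fork node kappa ∈ conditioning set.
  P4: blocked at chain node beta ∈ conditioning set.
  P5: blocked at fork node beta ∈ conditioning set.
  P6: blocked at fork node beta ∈ conditioning set.
{beta, kappa} contains no descendant of alpha and blocks every backdoor path.
Every element of {beta, kappa} is needed (dropping beta leaves P6 open; dropping kappa leaves P3 open), so no proper subset is valid.
Among all size-2 subsets of the eligible variables, only {beta, kappa} blocks every backdoor path, so it is the unique smallest valid adjustment set.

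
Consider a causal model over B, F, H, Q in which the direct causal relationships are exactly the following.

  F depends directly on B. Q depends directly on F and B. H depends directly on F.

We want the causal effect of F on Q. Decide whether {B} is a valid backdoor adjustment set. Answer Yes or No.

Backdoor paths from F to Q (paths whose first edge points into F):
  P1: F <- B -> Q
Condition 1 (no descendant of F in the set): holds — descendants of F are {H, Q}; none are in {B}.
Condition 2 (every backdoor path blocked by {B}):
  P1: blocked at fork node B ∈ conditioning set.
{B} satisfies the backdoor criterion.

Yes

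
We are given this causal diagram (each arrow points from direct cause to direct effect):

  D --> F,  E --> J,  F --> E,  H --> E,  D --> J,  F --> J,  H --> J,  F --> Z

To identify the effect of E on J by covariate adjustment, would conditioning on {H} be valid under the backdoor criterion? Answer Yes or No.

No

Backdoor paths from E to J (paths whose first edge points into E):
  P1: E <- F <- D -> J
  P2: E <- F -> J
  P3: E <- H -> J
Condition 1 (no descendant of E in the set): holds — descendants of E are {J}; none are in {H}.
Condition 2 (every backdoor path blocked by {H}):
  P1: open — no interior node is in the conditioning set.
  P2: open — no interior node is in the conditioning set.
  P3: blocked at fork node H ∈ conditioning set.
{H} does not satisfy the backdoor criterion.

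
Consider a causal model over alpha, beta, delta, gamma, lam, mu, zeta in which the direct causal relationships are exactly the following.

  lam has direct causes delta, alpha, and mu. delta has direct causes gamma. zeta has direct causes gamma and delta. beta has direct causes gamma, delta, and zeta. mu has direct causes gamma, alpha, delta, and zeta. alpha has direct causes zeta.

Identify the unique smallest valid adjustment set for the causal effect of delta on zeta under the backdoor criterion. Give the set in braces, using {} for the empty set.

Variables eligible for adjustment (non-descendants of delta, excluding delta and zeta): {gamma}.
Backdoor paths from delta to zeta:
  P1: delta <- gamma -> zeta
  P2: delta <- gamma -> beta <- zeta
  P3: delta <- gamma -> mu <- zeta
  P4: delta <- gamma -> mu <- alpha <- zeta
  P5: delta <- gamma -> mu -> lam <- alpha <- zeta
The empty set is not sufficient: P1 (delta <- gamma -> zeta) has no collider blocking it and no conditioned non-collider, so it is open.
Try {gamma}:
  P1: blocked at fork node gamma ∈ conditioning set.
  P2: blocked at fork node gamma ∈ conditioning set.
  P3: blocked at fork node gamma ∈ conditioning set.
  P4: blocked at fork node gamma ∈ conditioning set.
  P5: blocked at fork node gamma ∈ conditioning set.
{gamma} contains no descendant of delta and blocks every backdoor path.
{gamma} is the unique smallest valid adjustment set.

{gamma}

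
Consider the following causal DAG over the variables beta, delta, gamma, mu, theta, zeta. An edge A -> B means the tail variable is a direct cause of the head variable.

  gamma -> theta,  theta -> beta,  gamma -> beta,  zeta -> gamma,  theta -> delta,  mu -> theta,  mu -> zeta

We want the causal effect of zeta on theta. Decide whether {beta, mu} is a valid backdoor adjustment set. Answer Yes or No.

Backdoor paths from zeta to theta (paths whose first edge points into zeta):
  P1: zeta <- mu -> theta
Condition 1 (no descendant of zeta in the set): FAILS — beta is a descendant of zeta.
Condition 2 (every backdoor path blocked by {beta, mu}):
  P1: blocked at fork node mu ∈ conditioning set.
{beta, mu} does not satisfy the backdoor criterion.

No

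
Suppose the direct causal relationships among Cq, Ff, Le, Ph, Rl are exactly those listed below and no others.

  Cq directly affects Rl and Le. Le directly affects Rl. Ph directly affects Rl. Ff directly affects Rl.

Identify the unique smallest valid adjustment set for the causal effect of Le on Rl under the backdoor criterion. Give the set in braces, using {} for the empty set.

Variables eligible for adjustment (non-descendants of Le, excluding Le and Rl): {Cq, Ff, Ph}.
Backdoor paths from Le to Rl:
  P1: Le <- Cq -> Rl
The empty set is not sufficient: P1 (Le <- Cq -> Rl) has no collider blocking it and no conditioned non-collider, so it is open.
Try {Cq}:
  P1: blocked at fork node Cq ∈ conditioning set.
{Cq} contains no descendant of Le and blocks every backdoor path.
No other singleton works — e.g. {Ff} leaves P1 open — so {Cq} is the unique smallest valid adjustment set.

{Cq}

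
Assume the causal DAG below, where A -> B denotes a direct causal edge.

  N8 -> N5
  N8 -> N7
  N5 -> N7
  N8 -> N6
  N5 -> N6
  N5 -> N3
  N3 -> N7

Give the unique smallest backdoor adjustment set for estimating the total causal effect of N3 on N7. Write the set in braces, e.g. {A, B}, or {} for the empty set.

Variables eligible for adjustment (non-descendants of N3, excluding N3 and N7): {N5, N6, N8}.
Backdoor paths from N3 to N7:
  P1: N3 <- N5 <- N8 -> N7
  P2: N3 <- N5 -> N6 <- N8 -> N7
  P3: N3 <- N5 -> N7
The empty set is not sufficient: P1 (N3 <- N5 <- N8 -> N7) has no collider blocking it and no conditioned non-collider, so it is open.
Try {N5}:
  P1: blocked at chain node N5 ∈ conditioning set.
  P2: blocked at fork node N5 ∈ conditioning set.
  P3: blocked at fork node N5 ∈ conditioning set.
{N5} contains no descendant of N3 and blocks every backdoor path.
No other singleton works — e.g. {N8} leaves P3 open — so {N5} is the unique smallest valid adjustment set.

{N5}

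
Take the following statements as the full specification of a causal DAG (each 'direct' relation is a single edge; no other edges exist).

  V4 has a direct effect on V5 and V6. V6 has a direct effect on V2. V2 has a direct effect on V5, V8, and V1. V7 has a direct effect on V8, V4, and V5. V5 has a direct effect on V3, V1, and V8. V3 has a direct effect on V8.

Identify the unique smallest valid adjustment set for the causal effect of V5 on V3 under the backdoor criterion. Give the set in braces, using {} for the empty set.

Variables eligible for adjustment (non-descendants of V5, excluding V5 and V3): {V2, V4, V6, V7}.
Backdoor paths from V5 to V3:
  P1: V5 <- V7 -> V4 -> V6 -> V2 -> V8 <- V3
  P2: V5 <- V7 -> V8 <- V3
  P3: V5 <- V4 <- V7 -> V8 <- V3
  P4: V5 <- V4 -> V6 -> V2 -> V8 <- V3
  P5: V5 <- V2 <- V6 <- V4 <- V7 -> V8 <- V3
  P6: V5 <- V2 -> V8 <- V3
Each backdoor path contains an unconditioned collider, so every path is already blocked with the empty conditioning set:
  P1: blocked at collider V8 (neither it nor any descendant is in the conditioning set).
  P2: blocked at collider V8 (neither it nor any descendant is in the conditioning set).
  P3: blocked at collider V8 (neither it nor any descendant is in the conditioning set).
  P4: blocked at collider V8 (neither it nor any descendant is in the conditioning set).
  P5: blocked at collider V8 (neither it nor any descendant is in the conditioning set).
  P6: blocked at collider V8 (neither it nor any descendant is in the conditioning set).
The empty set is therefore the unique smallest valid set.

{}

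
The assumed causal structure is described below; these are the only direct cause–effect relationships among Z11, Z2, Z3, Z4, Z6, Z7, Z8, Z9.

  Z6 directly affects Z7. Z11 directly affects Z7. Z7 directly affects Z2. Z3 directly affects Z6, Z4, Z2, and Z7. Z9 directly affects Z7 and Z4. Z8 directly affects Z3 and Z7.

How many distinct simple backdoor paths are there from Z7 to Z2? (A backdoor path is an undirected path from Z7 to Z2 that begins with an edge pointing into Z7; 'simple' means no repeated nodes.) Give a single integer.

4

A backdoor path from Z7 to Z2 is any simple undirected path whose first edge points into Z7 (i.e. leaves Z7 via a parent).
Parents of Z7: {Z11, Z3, Z6, Z8, Z9}.
Enumerating:
  P1: Z7 <- Z8 -> Z3 -> Z2
  P2: Z7 <- Z3 -> Z2
  P3: Z7 <- Z9 -> Z4 <- Z3 -> Z2
  P4: Z7 <- Z6 <- Z3 -> Z2
That exhausts the simple backdoor paths. Count: 4.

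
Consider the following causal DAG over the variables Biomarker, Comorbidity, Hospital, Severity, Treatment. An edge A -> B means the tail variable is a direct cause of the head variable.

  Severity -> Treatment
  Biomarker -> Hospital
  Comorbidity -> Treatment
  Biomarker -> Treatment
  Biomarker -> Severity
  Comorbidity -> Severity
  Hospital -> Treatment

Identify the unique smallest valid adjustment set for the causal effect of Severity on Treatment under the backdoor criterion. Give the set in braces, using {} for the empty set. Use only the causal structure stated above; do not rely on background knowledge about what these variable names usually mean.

{Biomarker, Comorbidity}

Variables eligible for adjustment (non-descendants of Severity, excluding Severity and Treatment): {Biomarker, Comorbidity, Hospital}.
Backdoor paths from Severity to Treatment:
  P1: Severity <- Comorbidity -> Treatment
  P2: Severity <- Biomarker -> Hospital -> Treatment
  P3: Severity <- Biomarker -> Treatment
The empty set is not sufficient: P1 (Severity <- Comorbidity -> Treatment) has no collider blocking it and no conditioned non-collider, so it is open.
Try {Biomarker, Comorbidity}:
  P1: blocked at fork node Comorbidity ∈ conditioning set.
  P2: blocked at fork node Biomarker ∈ conditioning set.
  P3: blocked at fork node Biomarker ∈ conditioning set.
{Biomarker, Comorbidity} contains no descendant of Severity and blocks every backdoor path.
Every element of {Biomarker, Comorbidity} is needed (dropping Biomarker leaves P2 open; dropping Comorbidity leaves P1 open), so no proper subset is valid.
Among all size-2 subsets of the eligible variables, only {Biomarker, Comorbidity} blocks every backdoor path, so it is the unique smallest valid adjustment set.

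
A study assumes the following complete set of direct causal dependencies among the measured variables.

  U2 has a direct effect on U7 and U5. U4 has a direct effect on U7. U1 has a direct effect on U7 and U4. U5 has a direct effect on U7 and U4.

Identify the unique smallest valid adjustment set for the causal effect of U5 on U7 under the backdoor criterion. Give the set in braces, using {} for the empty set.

Variables eligible for adjustment (non-descendants of U5, excluding U5 and U7): {U1, U2}.
Backdoor paths from U5 to U7:
  P1: U5 <- U2 -> U7
The empty set is not sufficient: P1 (U5 <- U2 -> U7) has no collider blocking it and no conditioned non-collider, so it is open.
Try {U2}:
  P1: blocked at fork node U2 ∈ conditioning set.
{U2} contains no descendant of U5 and blocks every backdoor path.
No other singleton works — e.g. {U1} leaves P1 open — so {U2} is the unique smallest valid adjustment set.

{U2}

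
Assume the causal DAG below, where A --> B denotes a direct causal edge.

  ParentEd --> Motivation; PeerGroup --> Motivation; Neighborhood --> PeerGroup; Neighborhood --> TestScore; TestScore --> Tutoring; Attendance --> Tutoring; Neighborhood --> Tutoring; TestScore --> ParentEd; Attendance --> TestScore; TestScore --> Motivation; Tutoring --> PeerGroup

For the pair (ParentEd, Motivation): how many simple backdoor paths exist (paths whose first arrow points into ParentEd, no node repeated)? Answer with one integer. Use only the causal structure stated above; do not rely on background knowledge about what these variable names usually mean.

7

A backdoor path from ParentEd to Motivation is any simple undirected path whose first edge points into ParentEd (i.e. leaves ParentEd via a parent).
Parents of ParentEd: {TestScore}.
Enumerating:
  P1: ParentEd <- TestScore <- Neighborhood -> Tutoring -> PeerGroup -> Motivation
  P2: ParentEd <- TestScore <- Neighborhood -> PeerGroup -> Motivation
  P3: ParentEd <- TestScore <- Attendance -> Tutoring <- Neighborhood -> PeerGroup -> Motivation
  P4: ParentEd <- TestScore <- Attendance -> Tutoring -> PeerGroup -> Motivation
  P5: ParentEd <- TestScore -> Tutoring <- Neighborhood -> PeerGroup -> Motivation
  P6: ParentEd <- TestScore -> Tutoring -> PeerGroup -> Motivation
  P7: ParentEd <- TestScore -> Motivation
That exhausts the simple backdoor paths. Count: 7.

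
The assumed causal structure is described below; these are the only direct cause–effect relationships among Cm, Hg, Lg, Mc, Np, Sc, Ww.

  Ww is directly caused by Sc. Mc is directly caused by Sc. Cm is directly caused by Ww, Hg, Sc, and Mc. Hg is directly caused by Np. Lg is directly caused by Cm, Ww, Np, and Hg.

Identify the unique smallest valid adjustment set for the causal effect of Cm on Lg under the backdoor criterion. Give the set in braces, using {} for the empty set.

Variables eligible for adjustment (non-descendants of Cm, excluding Cm and Lg): {Hg, Mc, Np, Sc, Ww}.
Backdoor paths from Cm to Lg:
  P1: Cm <- Sc -> Ww -> Lg
  P2: Cm <- Ww -> Lg
  P3: Cm <- Mc <- Sc -> Ww -> Lg
  P4: Cm <- Hg <- Np -> Lg
  P5: Cm <- Hg -> Lg
The empty set is not sufficient: P1 (Cm <- Sc -> Ww -> Lg) has no collider blocking it and no conditioned non-collider, so it is open.
Try {Hg, Ww}:
  P1: blocked at chain node Ww ∈ conditioning set.
  P2: blocked at fork node Ww ∈ conditioning set.
  P3: blocked at chain node Ww ∈ conditioning set.
  P4: blocked at chain node Hg ∈ conditioning set.
  P5: blocked at fork node Hg ∈ conditioning set.
{Hg, Ww} contains no descendant of Cm and blocks every backdoor path.
Every element of {Hg, Ww} is needed (dropping Hg leaves P4 open; dropping Ww leaves P1 open), so no proper subset is valid.
Among all size-2 subsets of the eligible variables, only {Hg, Ww} blocks every backdoor path, so it is the unique smallest valid adjustment set.

{Hg, Ww}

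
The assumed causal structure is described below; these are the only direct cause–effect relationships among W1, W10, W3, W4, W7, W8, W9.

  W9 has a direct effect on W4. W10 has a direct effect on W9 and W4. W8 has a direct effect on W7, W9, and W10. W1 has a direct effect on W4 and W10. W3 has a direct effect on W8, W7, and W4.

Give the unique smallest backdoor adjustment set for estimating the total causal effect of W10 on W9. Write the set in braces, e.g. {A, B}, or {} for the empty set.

{W8}

Variables eligible for adjustment (non-descendants of W10, excluding W10 and W9): {W1, W3, W7, W8}.
Backdoor paths from W10 to W9:
  P1: W10 <- W1 -> W4 <- W3 -> W8 -> W9
  P2: W10 <- W1 -> W4 <- W3 -> W7 <- W8 -> W9
  P3: W10 <- W1 -> W4 <- W9
  P4: W10 <- W8 <- W3 -> W4 <- W9
  P5: W10 <- W8 -> W9
  P6: W10 <- W8 -> W7 <- W3 -> W4 <- W9
The empty set is not sufficient: P5 (W10 <- W8 -> W9) has no collider blocking it and no conditioned non-collider, so it is open.
Try {W8}:
  P1: blocked at collider W4 (neither it nor any descendant is in the conditioning set).
  P2: blocked at collider W4 (neither it nor any descendant is in the conditioning set).
  P3: blocked at collider W4 (neither it nor any descendant is in the conditioning set).
  P4: blocked at chain node W8 ∈ conditioning set.
  P5: blocked at fork node W8 ∈ conditioning set.
  P6: blocked at fork node W8 ∈ conditioning set.
{W8} contains no descendant of W10 and blocks every backdoor path.
No other singleton works — e.g. {W3} leaves P5 open — so {W8} is the unique smallest valid adjustment set.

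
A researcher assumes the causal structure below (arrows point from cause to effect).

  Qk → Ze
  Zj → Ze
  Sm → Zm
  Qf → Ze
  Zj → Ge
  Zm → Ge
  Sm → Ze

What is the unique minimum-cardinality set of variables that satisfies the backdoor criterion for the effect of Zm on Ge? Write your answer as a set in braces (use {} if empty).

Variables eligible for adjustment (non-descendants of Zm, excluding Zm and Ge): {Qf, Qk, Sm, Ze, Zj}.
Backdoor paths from Zm to Ge:
  P1: Zm <- Sm -> Ze <- Zj -> Ge
Each backdoor path contains an unconditioned collider, so every path is already blocked with the empty conditioning set:
  P1: blocked at collider Ze (neither it nor any descendant is in the conditioning set).
The empty set is therefore the unique smallest valid set.

{}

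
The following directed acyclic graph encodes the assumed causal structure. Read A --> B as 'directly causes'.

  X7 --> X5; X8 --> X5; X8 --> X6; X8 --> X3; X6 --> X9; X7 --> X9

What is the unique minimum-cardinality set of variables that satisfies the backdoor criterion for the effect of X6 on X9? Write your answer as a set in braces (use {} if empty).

Variables eligible for adjustment (non-descendants of X6, excluding X6 and X9): {X3, X5, X7, X8}.
Backdoor paths from X6 to X9:
  P1: X6 <- X8 -> X5 <- X7 -> X9
Each backdoor path contains an unconditioned collider, so every path is already blocked with the empty conditioning set:
  P1: blocked at collider X5 (neither it nor any descendant is in the conditioning set).
The empty set is therefore the unique smallest valid set.

{}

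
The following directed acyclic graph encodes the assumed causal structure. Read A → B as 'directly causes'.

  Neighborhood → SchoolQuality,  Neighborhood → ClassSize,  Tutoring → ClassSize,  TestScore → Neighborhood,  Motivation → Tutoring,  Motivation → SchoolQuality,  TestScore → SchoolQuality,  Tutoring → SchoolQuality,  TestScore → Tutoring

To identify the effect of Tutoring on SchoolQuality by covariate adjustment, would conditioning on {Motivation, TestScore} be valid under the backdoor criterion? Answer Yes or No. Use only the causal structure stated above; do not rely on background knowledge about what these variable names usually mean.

Yes

Backdoor paths from Tutoring to SchoolQuality (paths whose first edge points into Tutoring):
  P1: Tutoring <- TestScore -> Neighborhood -> SchoolQuality
  P2: Tutoring <- TestScore -> SchoolQuality
  P3: Tutoring <- Motivation -> SchoolQuality
Condition 1 (no descendant of Tutoring in the set): holds — descendants of Tutoring are {ClassSize, SchoolQuality}; none are in {Motivation, TestScore}.
Condition 2 (every backdoor path blocked by {Motivation, TestScore}):
  P1: blocked at fork node TestScore ∈ conditioning set.
  P2: blocked at fork node TestScore ∈ conditioning set.
  P3: blocked at fork node Motivation ∈ conditioning set.
{Motivation, TestScore} satisfies the backdoor criterion.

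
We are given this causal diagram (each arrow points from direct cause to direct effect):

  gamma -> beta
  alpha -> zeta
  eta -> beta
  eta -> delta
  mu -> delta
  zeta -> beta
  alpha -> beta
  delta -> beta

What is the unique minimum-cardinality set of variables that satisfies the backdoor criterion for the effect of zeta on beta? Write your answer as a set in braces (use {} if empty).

{alpha}

Variables eligible for adjustment (non-descendants of zeta, excluding zeta and beta): {alpha, delta, eta, gamma, mu}.
Backdoor paths from zeta to beta:
  P1: zeta <- alpha -> beta
The empty set is not sufficient: P1 (zeta <- alpha -> beta) has no collider blocking it and no conditioned non-collider, so it is open.
Try {alpha}:
  P1: blocked at fork node alpha ∈ conditioning set.
{alpha} contains no descendant of zeta and blocks every backdoor path.
No other singleton works — e.g. {mu} leaves P1 open — so {alpha} is the unique smallest valid adjustment set.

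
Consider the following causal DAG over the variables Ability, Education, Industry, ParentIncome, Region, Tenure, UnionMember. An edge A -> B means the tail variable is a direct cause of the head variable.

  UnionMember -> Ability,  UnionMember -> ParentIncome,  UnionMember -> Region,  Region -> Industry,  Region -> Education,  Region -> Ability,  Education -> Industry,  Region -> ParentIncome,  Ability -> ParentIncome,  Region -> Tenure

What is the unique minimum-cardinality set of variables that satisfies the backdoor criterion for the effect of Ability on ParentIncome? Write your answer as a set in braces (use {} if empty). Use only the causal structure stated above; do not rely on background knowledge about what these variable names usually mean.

Variables eligible for adjustment (non-descendants of Ability, excluding Ability and ParentIncome): {Education, Industry, Region, Tenure, UnionMember}.
Backdoor paths from Ability to ParentIncome:
  P1: Ability <- UnionMember -> Region -> ParentIncome
  P2: Ability <- UnionMember -> ParentIncome
  P3: Ability <- Region <- UnionMember -> ParentIncome
  P4: Ability <- Region -> ParentIncome
The empty set is not sufficient: P1 (Ability <- UnionMember -> Region -> ParentIncome) has no collider blocking it and no conditioned non-collider, so it is open.
Try {Region, UnionMember}:
  P1: blocked at fork node UnionMember ∈ conditioning set.
  P2: blocked at fork node UnionMember ∈ conditioning set.
  P3: blocked at chain node Region ∈ conditioning set.
  P4: blocked at fork node Region ∈ conditioning set.
{Region, UnionMember} contains no descendant of Ability and blocks every backdoor path.
Every element of {Region, UnionMember} is needed (dropping Region leaves P4 open; dropping UnionMember leaves P2 open), so no proper subset is valid.
Among all size-2 subsets of the eligible variables, only {Region, UnionMember} blocks every backdoor path, so it is the unique smallest valid adjustment set.

{Region, UnionMember}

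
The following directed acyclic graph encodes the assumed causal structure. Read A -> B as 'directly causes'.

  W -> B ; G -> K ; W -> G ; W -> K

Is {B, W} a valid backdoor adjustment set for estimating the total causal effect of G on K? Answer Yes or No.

Yes

Backdoor paths from G to K (paths whose first edge points into G):
  P1: G <- W -> K
Condition 1 (no descendant of G in the set): holds — descendants of G are {K}; none are in {B, W}.
Condition 2 (every backdoor path blocked by {B, W}):
  P1: blocked at fork node W ∈ conditioning set.
{B, W} satisfies the backdoor criterion.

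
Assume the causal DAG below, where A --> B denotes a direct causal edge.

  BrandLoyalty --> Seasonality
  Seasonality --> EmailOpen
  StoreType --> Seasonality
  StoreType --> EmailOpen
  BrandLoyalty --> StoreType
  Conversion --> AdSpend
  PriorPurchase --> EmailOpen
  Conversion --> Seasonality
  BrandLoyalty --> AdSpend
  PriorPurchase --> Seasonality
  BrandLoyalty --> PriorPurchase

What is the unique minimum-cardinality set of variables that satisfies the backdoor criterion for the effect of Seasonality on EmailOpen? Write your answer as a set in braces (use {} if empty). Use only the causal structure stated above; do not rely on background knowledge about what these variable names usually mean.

Variables eligible for adjustment (non-descendants of Seasonality, excluding Seasonality and EmailOpen): {AdSpend, BrandLoyalty, Conversion, PriorPurchase, StoreType}.
Backdoor paths from Seasonality to EmailOpen:
  P1: Seasonality <- Conversion -> AdSpend <- BrandLoyalty -> StoreType -> EmailOpen
  P2: Seasonality <- Conversion -> AdSpend <- BrandLoyalty -> PriorPurchase -> EmailOpen
  P3: Seasonality <- BrandLoyalty -> StoreType -> EmailOpen
  P4: Seasonality <- BrandLoyalty -> PriorPurchase -> EmailOpen
  P5: Seasonality <- StoreType <- BrandLoyalty -> PriorPurchase -> EmailOpen
  P6: Seasonality <- StoreType -> EmailOpen
  P7: Seasonality <- PriorPurchase <- BrandLoyalty -> StoreType -> EmailOpen
  P8: Seasonality <- PriorPurchase -> EmailOpen
The empty set is not sufficient: P3 (Seasonality <- BrandLoyalty -> StoreType -> EmailOpen) has no collider blocking it and no conditioned non-collider, so it is open.
Try {PriorPurchase, StoreType}:
  P1: blocked at collider AdSpend (neither it nor any descendant is in the conditioning set).
  P2: blocked at collider AdSpend (neither it nor any descendant is in the conditioning set).
  P3: blocked at chain node StoreType ∈ conditioning set.
  P4: blocked at chain node PriorPurchase ∈ conditioning set.
  P5: blocked at chain node StoreType ∈ conditioning set.
  P6: blocked at fork node StoreType ∈ conditioning set.
  P7: blocked at chain node PriorPurchase ∈ conditioning set.
  P8: blocked at fork node PriorPurchase ∈ conditioning set.
{PriorPurchase, StoreType} contains no descendant of Seasonality and blocks every backdoor path.
Every element of {PriorPurchase, StoreType} is needed (dropping PriorPurchase leaves P4 open; dropping StoreType leaves P3 open), so no proper subset is valid.
Among all size-2 subsets of the eligible variables, only {PriorPurchase, StoreType} blocks every backdoor path, so it is the unique smallest valid adjustment set.

{PriorPurchase, StoreType}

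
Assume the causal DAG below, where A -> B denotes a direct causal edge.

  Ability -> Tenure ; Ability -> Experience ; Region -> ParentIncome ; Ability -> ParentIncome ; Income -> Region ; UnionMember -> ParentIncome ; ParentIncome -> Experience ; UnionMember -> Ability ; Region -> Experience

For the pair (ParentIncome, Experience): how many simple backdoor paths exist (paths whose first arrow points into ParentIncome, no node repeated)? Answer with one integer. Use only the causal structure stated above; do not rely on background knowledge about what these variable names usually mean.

A backdoor path from ParentIncome to Experience is any simple undirected path whose first edge points into ParentIncome (i.e. leaves ParentIncome via a parent).
Parents of ParentIncome: {Ability, Region, UnionMember}.
Enumerating:
  P1: ParentIncome <- Region -> Experience
  P2: ParentIncome <- UnionMember -> Ability -> Experience
  P3: ParentIncome <- Ability -> Experience
That exhausts the simple backdoor paths. Count: 3.

3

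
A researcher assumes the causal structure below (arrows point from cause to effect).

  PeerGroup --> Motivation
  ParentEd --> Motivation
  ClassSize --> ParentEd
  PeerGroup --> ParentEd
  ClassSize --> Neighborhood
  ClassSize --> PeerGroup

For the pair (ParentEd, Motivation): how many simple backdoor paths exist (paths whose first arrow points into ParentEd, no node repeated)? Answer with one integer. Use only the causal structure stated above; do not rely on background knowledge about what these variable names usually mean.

2

A backdoor path from ParentEd to Motivation is any simple undirected path whose first edge points into ParentEd (i.e. leaves ParentEd via a parent).
Parents of ParentEd: {ClassSize, PeerGroup}.
Enumerating:
  P1: ParentEd <- ClassSize -> PeerGroup -> Motivation
  P2: ParentEd <- PeerGroup -> Motivation
That exhausts the simple backdoor paths. Count: 2.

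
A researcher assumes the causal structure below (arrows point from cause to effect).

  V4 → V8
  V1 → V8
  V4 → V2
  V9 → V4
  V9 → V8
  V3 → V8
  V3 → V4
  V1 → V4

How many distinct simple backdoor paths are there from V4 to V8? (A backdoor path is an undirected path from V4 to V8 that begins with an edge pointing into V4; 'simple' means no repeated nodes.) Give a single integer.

3

A backdoor path from V4 to V8 is any simple undirected path whose first edge points into V4 (i.e. leaves V4 via a parent).
Parents of V4: {V1, V3, V9}.
Enumerating:
  P1: V4 <- V9 -> V8
  P2: V4 <- V1 -> V8
  P3: V4 <- V3 -> V8
That exhausts the simple backdoor paths. Count: 3.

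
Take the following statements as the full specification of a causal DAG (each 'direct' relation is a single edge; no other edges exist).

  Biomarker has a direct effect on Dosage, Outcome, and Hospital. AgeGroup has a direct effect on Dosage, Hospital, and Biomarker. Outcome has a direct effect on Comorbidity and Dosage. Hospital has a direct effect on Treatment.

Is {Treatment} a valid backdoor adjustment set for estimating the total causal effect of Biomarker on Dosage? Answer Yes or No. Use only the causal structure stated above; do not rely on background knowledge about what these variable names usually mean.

No

Backdoor paths from Biomarker to Dosage (paths whose first edge points into Biomarker):
  P1: Biomarker <- AgeGroup -> Dosage
Condition 1 (no descendant of Biomarker in the set): FAILS — Treatment is a descendant of Biomarker.
Condition 2 (every backdoor path blocked by {Treatment}):
  P1: open — no interior node is in the conditioning set.
{Treatment} does not satisfy the backdoor criterion.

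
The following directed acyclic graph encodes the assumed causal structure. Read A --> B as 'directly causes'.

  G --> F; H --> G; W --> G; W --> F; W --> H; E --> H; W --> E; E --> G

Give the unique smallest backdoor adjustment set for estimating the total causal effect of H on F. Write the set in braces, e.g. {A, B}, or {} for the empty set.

Variables eligible for adjustment (non-descendants of H, excluding H and F): {E, W}.
Backdoor paths from H to F:
  P1: H <- W -> E -> G -> F
  P2: H <- W -> G -> F
  P3: H <- W -> F
  P4: H <- E <- W -> G -> F
  P5: H <- E <- W -> F
  P6: H <- E -> G <- W -> F
  P7: H <- E -> G -> F
The empty set is not sufficient: P1 (H <- W -> E -> G -> F) has no collider blocking it and no conditioned non-collider, so it is open.
Try {E, W}:
  P1: blocked at fork node W ∈ conditioning set.
  P2: blocked at fork node W ∈ conditioning set.
  P3: blocked at fork node W ∈ conditioning set.
  P4: blocked at chain node E ∈ conditioning set.
  P5: blocked at chain node E ∈ conditioning set.
  P6: blocked at fork node E ∈ conditioning set.
  P7: blocked at fork node E ∈ conditioning set.
{E, W} contains no descendant of H and blocks every backdoor path.
Every element of {E, W} is needed (dropping E leaves P7 open; dropping W leaves P2 open), so no proper subset is valid.
Among all size-2 subsets of the eligible variables, only {E, W} blocks every backdoor path, so it is the unique smallest valid adjustment set.

{E, W}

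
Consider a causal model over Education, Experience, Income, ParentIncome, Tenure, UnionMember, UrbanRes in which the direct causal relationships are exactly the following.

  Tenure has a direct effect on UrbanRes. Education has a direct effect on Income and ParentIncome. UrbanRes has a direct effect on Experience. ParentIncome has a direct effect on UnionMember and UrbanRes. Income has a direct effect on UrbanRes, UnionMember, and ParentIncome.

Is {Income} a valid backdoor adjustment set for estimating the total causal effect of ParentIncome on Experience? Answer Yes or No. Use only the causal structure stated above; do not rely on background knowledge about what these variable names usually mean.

Yes

Backdoor paths from ParentIncome to Experience (paths whose first edge points into ParentIncome):
  P1: ParentIncome <- Education -> Income -> UrbanRes -> Experience
  P2: ParentIncome <- Income -> UrbanRes -> Experience
Condition 1 (no descendant of ParentIncome in the set): holds — descendants of ParentIncome are {Experience, UnionMember, UrbanRes}; none are in {Income}.
Condition 2 (every backdoor path blocked by {Income}):
  P1: blocked at chain node Income ∈ conditioning set.
  P2: blocked at fork node Income ∈ conditioning set.
{Income} satisfies the backdoor criterion.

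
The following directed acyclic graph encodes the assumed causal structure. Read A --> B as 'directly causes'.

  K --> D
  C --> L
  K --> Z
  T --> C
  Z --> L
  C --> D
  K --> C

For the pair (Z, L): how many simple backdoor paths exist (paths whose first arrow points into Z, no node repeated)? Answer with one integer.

A backdoor path from Z to L is any simple undirected path whose first edge points into Z (i.e. leaves Z via a parent).
Parents of Z: {K}.
Enumerating:
  P1: Z <- K -> C -> L
  P2: Z <- K -> D <- C -> L
That exhausts the simple backdoor paths. Count: 2.

2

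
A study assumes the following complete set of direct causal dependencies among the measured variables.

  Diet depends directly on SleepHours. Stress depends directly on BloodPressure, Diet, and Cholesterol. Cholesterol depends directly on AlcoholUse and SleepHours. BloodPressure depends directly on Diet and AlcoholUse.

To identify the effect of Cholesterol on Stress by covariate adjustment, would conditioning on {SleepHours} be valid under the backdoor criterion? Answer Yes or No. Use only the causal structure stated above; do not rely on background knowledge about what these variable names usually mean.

No

Backdoor paths from Cholesterol to Stress (paths whose first edge points into Cholesterol):
  P1: Cholesterol <- SleepHours -> Diet -> BloodPressure -> Stress
  P2: Cholesterol <- SleepHours -> Diet -> Stress
  P3: Cholesterol <- AlcoholUse -> BloodPressure <- Diet -> Stress
  P4: Cholesterol <- AlcoholUse -> BloodPressure -> Stress
Condition 1 (no descendant of Cholesterol in the set): holds — descendants of Cholesterol are {Stress}; none are in {SleepHours}.
Condition 2 (every backdoor path blocked by {SleepHours}):
  P1: blocked at fork node SleepHours ∈ conditioning set.
  P2: blocked at fork node SleepHours ∈ conditioning set.
  P3: blocked at collider BloodPressure (neither it nor any descendant is in the conditioning set).
  P4: open — no interior node is in the conditioning set.
{SleepHours} does not satisfy the backdoor criterion.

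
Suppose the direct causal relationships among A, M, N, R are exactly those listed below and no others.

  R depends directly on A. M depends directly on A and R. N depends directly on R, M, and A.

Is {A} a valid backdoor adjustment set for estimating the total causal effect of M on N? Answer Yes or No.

No

Backdoor paths from M to N (paths whose first edge points into M):
  P1: M <- A -> R -> N
  P2: M <- A -> N
  P3: M <- R <- A -> N
  P4: M <- R -> N
Condition 1 (no descendant of M in the set): holds — descendants of M are {N}; none are in {A}.
Condition 2 (every backdoor path blocked by {A}):
  P1: blocked at fork node A ∈ conditioning set.
  P2: blocked at fork node A ∈ conditioning set.
  P3: blocked at fork node A ∈ conditioning set.
  P4: open — no interior node is in the conditioning set.
{A} does not satisfy the backdoor criterion.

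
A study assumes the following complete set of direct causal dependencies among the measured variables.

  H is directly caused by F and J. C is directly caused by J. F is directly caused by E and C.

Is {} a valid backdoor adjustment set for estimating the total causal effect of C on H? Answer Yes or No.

No

Backdoor paths from C to H (paths whose first edge points into C):
  P1: C <- J -> H
Condition 1 (no descendant of C in the set): holds — descendants of C are {F, H}; none are in {}.
Condition 2 (every backdoor path blocked by {}):
  P1: open — no interior node is in the conditioning set.
{} does not satisfy the backdoor criterion.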